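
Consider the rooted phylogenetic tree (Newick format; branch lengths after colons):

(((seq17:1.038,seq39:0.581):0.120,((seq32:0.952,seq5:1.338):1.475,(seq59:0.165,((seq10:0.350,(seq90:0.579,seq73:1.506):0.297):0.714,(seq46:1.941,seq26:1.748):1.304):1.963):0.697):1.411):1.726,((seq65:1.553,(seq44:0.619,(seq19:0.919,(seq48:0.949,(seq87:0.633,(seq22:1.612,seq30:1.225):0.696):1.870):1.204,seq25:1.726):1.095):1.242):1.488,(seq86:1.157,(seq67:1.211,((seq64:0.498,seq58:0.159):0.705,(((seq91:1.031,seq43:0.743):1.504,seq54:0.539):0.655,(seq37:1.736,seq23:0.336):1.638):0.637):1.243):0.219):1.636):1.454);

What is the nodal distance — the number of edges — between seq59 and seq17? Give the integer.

5

The MRCA of seq59 and seq17 is the node subtending ((seq17,seq39),((seq32,seq5),(seq59,((seq10,(seq90,seq73)),(seq46,seq26))))).
From seq59 up to that node: 3 branches. From seq17 up to the same node: 2 branches. Total: 3 + 2 = 5.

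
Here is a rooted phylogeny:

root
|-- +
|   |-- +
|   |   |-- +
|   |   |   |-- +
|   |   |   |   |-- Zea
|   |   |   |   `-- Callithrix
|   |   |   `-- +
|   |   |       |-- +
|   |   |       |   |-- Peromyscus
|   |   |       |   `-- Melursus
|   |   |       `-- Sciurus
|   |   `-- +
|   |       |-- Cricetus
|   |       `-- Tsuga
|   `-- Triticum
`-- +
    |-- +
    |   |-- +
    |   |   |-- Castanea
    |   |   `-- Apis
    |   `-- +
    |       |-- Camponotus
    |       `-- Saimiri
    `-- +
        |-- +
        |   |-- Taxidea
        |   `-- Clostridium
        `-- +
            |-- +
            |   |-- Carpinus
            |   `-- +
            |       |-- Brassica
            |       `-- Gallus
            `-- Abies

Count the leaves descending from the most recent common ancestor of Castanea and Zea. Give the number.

The MRCA of Castanea and Zea is the root, so the clade is the entire tree.
That clade contains 18 terminal taxa: Abies, Apis, Brassica, Callithrix, Camponotus, Carpinus, Castanea, Clostridium, Cricetus, Gallus, Melursus, Peromyscus, Saimiri, Sciurus, Taxidea, Triticum, Tsuga, Zea.

18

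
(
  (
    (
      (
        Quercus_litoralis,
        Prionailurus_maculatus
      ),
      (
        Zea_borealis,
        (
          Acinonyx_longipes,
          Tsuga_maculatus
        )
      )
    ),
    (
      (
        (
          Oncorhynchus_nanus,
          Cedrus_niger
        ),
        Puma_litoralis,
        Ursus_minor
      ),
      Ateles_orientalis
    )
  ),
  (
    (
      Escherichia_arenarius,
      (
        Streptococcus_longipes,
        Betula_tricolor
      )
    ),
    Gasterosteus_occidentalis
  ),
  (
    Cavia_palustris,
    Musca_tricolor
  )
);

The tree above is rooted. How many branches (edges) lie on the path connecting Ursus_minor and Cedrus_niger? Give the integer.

3

The MRCA of Ursus_minor and Cedrus_niger is the node subtending ((Oncorhynchus_nanus,Cedrus_niger),Puma_litoralis,Ursus_minor).
From Ursus_minor up to that node: 1 branch. From Cedrus_niger up to the same node: 2 branches. Total: 1 + 2 = 3.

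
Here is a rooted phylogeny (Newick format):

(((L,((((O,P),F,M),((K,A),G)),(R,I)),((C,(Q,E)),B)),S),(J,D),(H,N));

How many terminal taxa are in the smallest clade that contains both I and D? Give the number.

19

The MRCA of I and D is the root, so the clade is the entire tree.
That clade contains 19 terminal taxa: A, B, C, D, E, F, G, H, I, J, K, L, M, N, O, P, Q, R, S.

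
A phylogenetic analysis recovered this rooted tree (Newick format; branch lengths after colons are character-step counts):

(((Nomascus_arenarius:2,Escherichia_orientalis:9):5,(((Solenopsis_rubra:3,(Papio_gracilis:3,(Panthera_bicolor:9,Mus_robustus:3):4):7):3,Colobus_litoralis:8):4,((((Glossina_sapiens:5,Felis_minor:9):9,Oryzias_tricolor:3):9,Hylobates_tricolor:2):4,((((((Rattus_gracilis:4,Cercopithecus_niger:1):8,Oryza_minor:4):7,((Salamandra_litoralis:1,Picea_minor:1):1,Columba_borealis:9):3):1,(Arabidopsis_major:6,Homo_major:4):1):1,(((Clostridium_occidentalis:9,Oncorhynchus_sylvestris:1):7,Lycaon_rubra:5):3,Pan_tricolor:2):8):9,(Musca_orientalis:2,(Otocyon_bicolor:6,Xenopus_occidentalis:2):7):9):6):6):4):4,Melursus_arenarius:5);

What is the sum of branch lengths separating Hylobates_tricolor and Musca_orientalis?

The path runs Hylobates_tricolor → … → MRCA → … → Musca_orientalis; the MRCA is the node subtending ((((Glossina_sapiens,Felis_minor),Oryzias_tricolor),Hylobates_tricolor),((((((Rattus_gracilis,Cercopithecus_niger),Oryza_minor),((Salamandra_litoralis,Picea_minor),Columba_borealis)),(Arabidopsis_major,Homo_major)),(((Clostridium_occidentalis,Oncorhynchus_sylvestris),Lycaon_rubra),Pan_tricolor)),(Musca_orientalis,(Otocyon_bicolor,Xenopus_occidentalis)))).
Branch lengths along that path: 2 + 4 + 6 + 9 + 2 = 23.

23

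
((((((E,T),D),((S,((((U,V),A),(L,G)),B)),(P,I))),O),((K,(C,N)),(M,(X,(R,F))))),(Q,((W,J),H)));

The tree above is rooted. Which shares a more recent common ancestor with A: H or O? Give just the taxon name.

The MRCA of A and O subtends ((((E,T),D),((S,((((U,V),A),(L,G)),B)),(P,I))),O) (13 taxa).
The MRCA of A and H is the root, subtending the entire tree (24 taxa).
The first is nested inside the second, so A shares a more recent common ancestor with O.

O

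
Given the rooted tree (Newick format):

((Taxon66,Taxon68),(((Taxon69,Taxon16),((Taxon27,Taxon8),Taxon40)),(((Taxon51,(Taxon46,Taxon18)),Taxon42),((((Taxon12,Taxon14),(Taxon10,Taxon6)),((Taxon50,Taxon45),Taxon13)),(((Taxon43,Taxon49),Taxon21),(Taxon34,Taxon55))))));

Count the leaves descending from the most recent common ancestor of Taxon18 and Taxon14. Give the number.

The MRCA of Taxon18 and Taxon14 is the node subtending (((Taxon51,(Taxon46,Taxon18)),Taxon42),((((Taxon12,Taxon14),(Taxon10,Taxon6)),((Taxon50,Taxon45),Taxon13)),(((Taxon43,Taxon49),Taxon21),(Taxon34,Taxon55)))).
That clade contains 16 terminal taxa: Taxon10, Taxon12, Taxon13, Taxon14, Taxon18, Taxon21, Taxon34, Taxon42, Taxon43, Taxon45, Taxon46, Taxon49, Taxon50, Taxon51, Taxon55, Taxon6.

16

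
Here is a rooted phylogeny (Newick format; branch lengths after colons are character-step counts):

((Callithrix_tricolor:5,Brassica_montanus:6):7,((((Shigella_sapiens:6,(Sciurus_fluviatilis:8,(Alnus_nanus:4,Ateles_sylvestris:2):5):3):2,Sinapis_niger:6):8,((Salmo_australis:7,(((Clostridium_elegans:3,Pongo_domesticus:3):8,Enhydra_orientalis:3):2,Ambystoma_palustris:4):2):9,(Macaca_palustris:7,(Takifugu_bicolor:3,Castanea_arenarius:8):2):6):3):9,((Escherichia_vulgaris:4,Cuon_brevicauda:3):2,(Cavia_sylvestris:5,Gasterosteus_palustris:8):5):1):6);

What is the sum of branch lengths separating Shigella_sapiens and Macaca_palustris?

The path runs Shigella_sapiens → … → MRCA → … → Macaca_palustris; the MRCA is the node subtending (((Shigella_sapiens,(Sciurus_fluviatilis,(Alnus_nanus,Ateles_sylvestris))),Sinapis_niger),((Salmo_australis,(((Clostridium_elegans,Pongo_domesticus),Enhydra_orientalis),Ambystoma_palustris)),(Macaca_palustris,(Takifugu_bicolor,Castanea_arenarius)))).
Branch lengths along that path: 6 + 2 + 8 + 3 + 6 + 7 = 32.

32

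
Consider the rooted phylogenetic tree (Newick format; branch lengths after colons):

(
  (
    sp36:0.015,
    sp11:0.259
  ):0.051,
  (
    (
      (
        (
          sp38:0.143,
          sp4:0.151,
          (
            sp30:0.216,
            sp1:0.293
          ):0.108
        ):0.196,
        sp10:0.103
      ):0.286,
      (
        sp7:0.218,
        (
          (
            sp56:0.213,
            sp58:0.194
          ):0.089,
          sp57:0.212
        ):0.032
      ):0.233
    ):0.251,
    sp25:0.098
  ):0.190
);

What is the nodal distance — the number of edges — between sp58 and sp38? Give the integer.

7

The MRCA of sp58 and sp38 is the node subtending (((sp38,sp4,(sp30,sp1)),sp10),(sp7,((sp56,sp58),sp57))).
From sp58 up to that node: 4 branches. From sp38 up to the same node: 3 branches. Total: 4 + 3 = 7.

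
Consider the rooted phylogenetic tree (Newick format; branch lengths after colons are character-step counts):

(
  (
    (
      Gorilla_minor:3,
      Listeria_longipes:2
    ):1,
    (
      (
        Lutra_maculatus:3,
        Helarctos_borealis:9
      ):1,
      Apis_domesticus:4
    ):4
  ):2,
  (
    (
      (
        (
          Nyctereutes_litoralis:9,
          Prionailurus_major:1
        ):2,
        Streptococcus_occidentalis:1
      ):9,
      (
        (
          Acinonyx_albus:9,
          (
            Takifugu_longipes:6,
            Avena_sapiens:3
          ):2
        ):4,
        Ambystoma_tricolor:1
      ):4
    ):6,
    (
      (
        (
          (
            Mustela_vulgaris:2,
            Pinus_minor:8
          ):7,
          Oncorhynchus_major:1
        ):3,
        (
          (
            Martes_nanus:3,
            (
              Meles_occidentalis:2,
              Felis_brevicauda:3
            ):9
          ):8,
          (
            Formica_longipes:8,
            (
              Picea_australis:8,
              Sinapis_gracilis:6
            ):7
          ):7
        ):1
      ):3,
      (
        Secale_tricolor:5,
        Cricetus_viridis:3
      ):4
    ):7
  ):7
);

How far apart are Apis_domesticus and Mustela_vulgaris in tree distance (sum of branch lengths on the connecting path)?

The path runs Apis_domesticus → … → MRCA → … → Mustela_vulgaris; the MRCA is the root of the tree.
Branch lengths along that path: 4 + 4 + 2 + 7 + 7 + 3 + 3 + 7 + 2 = 39.

39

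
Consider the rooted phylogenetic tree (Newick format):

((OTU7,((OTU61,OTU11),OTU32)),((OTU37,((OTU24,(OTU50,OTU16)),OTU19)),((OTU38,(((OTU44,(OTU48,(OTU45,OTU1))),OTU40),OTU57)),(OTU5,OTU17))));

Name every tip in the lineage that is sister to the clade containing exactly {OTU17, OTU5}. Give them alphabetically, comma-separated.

OTU1, OTU38, OTU40, OTU44, OTU45, OTU48, OTU57

The clade containing exactly {OTU17, OTU5} attaches to the tree at the node subtending ((OTU38,(((OTU44,(OTU48,(OTU45,OTU1))),OTU40),OTU57)),(OTU5,OTU17)).
The other lineage descending from that same node — the sister group — is (OTU38,(((OTU44,(OTU48,(OTU45,OTU1))),OTU40),OTU57)); its 7 tips in alphabetical order are the answer.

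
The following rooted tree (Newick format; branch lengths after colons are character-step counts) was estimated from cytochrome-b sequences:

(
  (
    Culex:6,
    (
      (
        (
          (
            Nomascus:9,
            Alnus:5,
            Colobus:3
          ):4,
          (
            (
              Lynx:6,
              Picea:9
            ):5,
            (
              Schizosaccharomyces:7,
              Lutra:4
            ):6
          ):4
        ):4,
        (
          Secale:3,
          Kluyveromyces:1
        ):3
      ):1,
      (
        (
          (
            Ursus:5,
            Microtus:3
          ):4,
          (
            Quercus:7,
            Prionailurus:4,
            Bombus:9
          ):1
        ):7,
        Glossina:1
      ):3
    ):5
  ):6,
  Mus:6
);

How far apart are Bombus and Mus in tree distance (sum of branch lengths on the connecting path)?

The path runs Bombus → … → MRCA → … → Mus; the MRCA is the root of the tree.
Branch lengths along that path: 9 + 1 + 7 + 3 + 5 + 6 + 6 = 37.

37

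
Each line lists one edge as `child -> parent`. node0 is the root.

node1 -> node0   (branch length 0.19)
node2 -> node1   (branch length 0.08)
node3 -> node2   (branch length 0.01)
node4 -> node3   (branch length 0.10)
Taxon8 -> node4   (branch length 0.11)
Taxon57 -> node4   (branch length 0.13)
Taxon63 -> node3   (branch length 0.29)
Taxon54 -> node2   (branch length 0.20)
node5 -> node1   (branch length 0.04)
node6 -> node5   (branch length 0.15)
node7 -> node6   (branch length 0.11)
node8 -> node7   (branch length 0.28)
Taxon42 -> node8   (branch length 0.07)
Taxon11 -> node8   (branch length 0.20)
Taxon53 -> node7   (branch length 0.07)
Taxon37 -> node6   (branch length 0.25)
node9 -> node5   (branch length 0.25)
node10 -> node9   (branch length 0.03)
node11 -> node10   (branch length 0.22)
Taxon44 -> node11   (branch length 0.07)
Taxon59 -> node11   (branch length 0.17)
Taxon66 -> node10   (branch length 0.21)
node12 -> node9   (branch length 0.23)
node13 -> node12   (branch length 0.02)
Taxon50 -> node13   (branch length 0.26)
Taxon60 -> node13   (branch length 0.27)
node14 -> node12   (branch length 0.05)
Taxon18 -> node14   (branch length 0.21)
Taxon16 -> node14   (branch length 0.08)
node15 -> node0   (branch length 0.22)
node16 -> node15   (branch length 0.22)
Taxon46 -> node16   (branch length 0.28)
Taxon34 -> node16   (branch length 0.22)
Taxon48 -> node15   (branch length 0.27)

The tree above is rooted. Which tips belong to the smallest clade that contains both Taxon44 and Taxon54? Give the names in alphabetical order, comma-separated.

Taxon11, Taxon16, Taxon18, Taxon37, Taxon42, Taxon44, Taxon50, Taxon53, Taxon54, Taxon57, Taxon59, Taxon60, Taxon63, Taxon66, Taxon8

Tracing Taxon44: it sits inside (Taxon44,Taxon59).
Tracing Taxon54: it sits inside (((Taxon8,Taxon57),Taxon63),Taxon54).
The smallest clade enclosing both is ((((Taxon8,Taxon57),Taxon63),Taxon54),((((Taxon42,Taxon11),Taxon53),Taxon37),(((Taxon44,Taxon59),Taxon66),((Taxon50,Taxon60),(Taxon18,Taxon16))))); the answer is its 15 terminal taxa in alphabetical order.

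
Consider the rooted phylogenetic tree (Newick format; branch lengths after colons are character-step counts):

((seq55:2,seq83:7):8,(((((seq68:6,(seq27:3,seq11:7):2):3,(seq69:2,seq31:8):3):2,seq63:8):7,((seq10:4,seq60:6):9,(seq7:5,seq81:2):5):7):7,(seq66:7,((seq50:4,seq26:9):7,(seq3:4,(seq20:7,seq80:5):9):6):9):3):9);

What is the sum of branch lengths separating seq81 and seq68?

32

The path runs seq81 → … → MRCA → … → seq68; the MRCA is the node subtending ((((seq68,(seq27,seq11)),(seq69,seq31)),seq63),((seq10,seq60),(seq7,seq81))).
Branch lengths along that path: 2 + 5 + 7 + 7 + 2 + 3 + 6 = 32.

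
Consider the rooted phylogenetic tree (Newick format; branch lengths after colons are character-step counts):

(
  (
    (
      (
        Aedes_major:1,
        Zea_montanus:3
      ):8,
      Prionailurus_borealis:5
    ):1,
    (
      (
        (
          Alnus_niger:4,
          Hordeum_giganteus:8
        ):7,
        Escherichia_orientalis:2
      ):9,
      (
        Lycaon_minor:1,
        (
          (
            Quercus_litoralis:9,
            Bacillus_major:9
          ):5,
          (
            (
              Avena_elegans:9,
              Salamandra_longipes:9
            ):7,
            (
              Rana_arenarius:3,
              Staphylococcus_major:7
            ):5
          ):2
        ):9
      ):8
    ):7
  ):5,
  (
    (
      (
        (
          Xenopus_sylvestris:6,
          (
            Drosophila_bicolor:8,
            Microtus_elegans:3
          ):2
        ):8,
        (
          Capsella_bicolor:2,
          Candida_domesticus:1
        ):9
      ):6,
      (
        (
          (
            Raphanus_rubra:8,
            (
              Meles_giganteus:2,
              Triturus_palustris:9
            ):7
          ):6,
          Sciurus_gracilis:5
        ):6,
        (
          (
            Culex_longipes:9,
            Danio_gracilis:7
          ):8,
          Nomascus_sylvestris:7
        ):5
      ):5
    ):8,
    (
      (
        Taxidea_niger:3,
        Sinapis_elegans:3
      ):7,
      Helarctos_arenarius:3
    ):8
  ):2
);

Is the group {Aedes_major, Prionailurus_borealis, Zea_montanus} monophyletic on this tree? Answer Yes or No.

Yes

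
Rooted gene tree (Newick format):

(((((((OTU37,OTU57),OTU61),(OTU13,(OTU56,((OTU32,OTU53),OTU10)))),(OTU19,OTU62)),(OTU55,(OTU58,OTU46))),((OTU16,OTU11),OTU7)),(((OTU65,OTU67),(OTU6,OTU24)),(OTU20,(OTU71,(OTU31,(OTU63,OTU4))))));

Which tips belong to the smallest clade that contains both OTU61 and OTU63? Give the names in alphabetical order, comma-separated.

Tracing OTU61: it sits inside ((OTU37,OTU57),OTU61).
Tracing OTU63: it sits inside (OTU63,OTU4).
The smallest clade enclosing both is the whole tree (their MRCA is the root), so the answer is all 25 tips in alphabetical order.

OTU10, OTU11, OTU13, OTU16, OTU19, OTU20, OTU24, OTU31, OTU32, OTU37, OTU4, OTU46, OTU53, OTU55, OTU56, OTU57, OTU58, OTU6, OTU61, OTU62, OTU63, OTU65, OTU67, OTU7, OTU71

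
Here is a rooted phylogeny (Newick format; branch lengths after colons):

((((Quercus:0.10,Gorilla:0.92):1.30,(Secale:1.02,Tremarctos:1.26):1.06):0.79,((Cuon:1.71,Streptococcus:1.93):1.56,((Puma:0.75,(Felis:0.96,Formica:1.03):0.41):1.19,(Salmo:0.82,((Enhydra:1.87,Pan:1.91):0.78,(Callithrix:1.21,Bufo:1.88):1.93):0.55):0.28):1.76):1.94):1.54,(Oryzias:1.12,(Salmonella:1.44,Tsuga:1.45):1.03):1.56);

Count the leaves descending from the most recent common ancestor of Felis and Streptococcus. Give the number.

The MRCA of Felis and Streptococcus is the node subtending ((Cuon,Streptococcus),((Puma,(Felis,Formica)),(Salmo,((Enhydra,Pan),(Callithrix,Bufo))))).
That clade contains 10 terminal taxa: Bufo, Callithrix, Cuon, Enhydra, Felis, Formica, Pan, Puma, Salmo, Streptococcus.

10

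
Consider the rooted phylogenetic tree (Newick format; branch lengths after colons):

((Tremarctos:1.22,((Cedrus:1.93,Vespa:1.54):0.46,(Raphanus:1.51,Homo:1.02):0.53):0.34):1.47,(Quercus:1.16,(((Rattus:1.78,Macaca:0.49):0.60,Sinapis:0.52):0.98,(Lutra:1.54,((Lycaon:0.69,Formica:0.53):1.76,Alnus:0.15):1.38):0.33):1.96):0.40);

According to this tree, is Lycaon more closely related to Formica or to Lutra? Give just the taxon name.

Formica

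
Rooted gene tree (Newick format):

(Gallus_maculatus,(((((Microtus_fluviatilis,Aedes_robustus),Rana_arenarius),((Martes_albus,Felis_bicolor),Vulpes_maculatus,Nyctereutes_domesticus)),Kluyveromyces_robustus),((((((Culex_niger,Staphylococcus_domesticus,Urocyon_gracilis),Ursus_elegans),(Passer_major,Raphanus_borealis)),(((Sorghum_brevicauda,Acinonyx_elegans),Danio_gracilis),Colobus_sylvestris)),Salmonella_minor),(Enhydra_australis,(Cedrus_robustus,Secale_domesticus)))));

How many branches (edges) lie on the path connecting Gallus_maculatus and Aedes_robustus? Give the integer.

The MRCA of Gallus_maculatus and Aedes_robustus is the root of the tree.
From Gallus_maculatus up to that node: 1 branch. From Aedes_robustus up to the same node: 6 branches. Total: 1 + 6 = 7.

7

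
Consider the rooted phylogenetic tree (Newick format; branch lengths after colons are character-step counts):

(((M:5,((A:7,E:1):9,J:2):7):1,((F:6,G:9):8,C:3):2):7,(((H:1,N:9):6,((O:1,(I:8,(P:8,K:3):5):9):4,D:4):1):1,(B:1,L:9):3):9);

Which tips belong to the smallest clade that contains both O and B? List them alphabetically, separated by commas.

B, D, H, I, K, L, N, O, P

Tracing O: it sits inside (O,(I,(P,K))).
Tracing B: it sits inside (B,L).
The smallest clade enclosing both is (((H,N),((O,(I,(P,K))),D)),(B,L)); the answer is its 9 terminal taxa in alphabetical order.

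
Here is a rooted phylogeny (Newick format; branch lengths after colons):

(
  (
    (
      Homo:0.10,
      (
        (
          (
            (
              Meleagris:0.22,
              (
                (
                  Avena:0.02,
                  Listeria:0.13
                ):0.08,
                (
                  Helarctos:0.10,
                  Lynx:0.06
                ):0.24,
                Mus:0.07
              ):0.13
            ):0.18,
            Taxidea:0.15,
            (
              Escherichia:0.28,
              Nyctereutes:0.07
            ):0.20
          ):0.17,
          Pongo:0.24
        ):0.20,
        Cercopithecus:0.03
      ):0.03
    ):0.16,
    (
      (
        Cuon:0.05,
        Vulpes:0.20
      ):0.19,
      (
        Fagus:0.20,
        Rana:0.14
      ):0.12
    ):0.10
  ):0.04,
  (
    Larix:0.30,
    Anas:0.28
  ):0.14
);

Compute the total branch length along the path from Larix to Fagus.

The path runs Larix → … → MRCA → … → Fagus; the MRCA is the root of the tree.
Branch lengths along that path: 0.30 + 0.14 + 0.04 + 0.10 + 0.12 + 0.20 = 0.90.

0.90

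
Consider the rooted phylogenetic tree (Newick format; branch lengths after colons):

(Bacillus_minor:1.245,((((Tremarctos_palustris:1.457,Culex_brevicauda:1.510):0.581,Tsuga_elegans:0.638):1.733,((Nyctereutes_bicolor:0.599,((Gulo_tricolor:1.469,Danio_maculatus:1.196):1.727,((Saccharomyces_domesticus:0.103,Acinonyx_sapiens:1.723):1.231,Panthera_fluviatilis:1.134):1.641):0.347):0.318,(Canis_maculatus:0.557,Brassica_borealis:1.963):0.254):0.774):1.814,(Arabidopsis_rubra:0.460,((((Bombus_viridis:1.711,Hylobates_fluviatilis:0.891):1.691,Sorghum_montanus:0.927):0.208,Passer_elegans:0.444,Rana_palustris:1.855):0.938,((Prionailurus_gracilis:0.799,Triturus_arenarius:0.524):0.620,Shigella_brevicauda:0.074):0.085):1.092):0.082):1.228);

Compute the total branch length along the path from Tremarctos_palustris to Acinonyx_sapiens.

9.805

The path runs Tremarctos_palustris → … → MRCA → … → Acinonyx_sapiens; the MRCA is the node subtending (((Tremarctos_palustris,Culex_brevicauda),Tsuga_elegans),((Nyctereutes_bicolor,((Gulo_tricolor,Danio_maculatus),((Saccharomyces_domesticus,Acinonyx_sapiens),Panthera_fluviatilis))),(Canis_maculatus,Brassica_borealis))).
Branch lengths along that path: 1.457 + 0.581 + 1.733 + 0.774 + 0.318 + 0.347 + 1.641 + 1.231 + 1.723 = 9.805.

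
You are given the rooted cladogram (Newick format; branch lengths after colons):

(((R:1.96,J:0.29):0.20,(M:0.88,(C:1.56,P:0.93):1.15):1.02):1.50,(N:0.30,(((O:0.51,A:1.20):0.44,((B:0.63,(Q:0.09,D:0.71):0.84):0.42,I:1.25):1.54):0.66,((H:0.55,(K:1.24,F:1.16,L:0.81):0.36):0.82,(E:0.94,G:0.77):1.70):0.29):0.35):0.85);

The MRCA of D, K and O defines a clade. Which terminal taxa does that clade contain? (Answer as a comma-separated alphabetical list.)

Tracing D: it sits inside (Q,D).
Tracing K: it sits inside (K,F,L).
Tracing O: it sits inside (O,A).
The smallest clade enclosing all 3 is (((O,A),((B,(Q,D)),I)),((H,(K,F,L)),(E,G))); the answer is its 12 terminal taxa in alphabetical order.

A, B, D, E, F, G, H, I, K, L, O, Q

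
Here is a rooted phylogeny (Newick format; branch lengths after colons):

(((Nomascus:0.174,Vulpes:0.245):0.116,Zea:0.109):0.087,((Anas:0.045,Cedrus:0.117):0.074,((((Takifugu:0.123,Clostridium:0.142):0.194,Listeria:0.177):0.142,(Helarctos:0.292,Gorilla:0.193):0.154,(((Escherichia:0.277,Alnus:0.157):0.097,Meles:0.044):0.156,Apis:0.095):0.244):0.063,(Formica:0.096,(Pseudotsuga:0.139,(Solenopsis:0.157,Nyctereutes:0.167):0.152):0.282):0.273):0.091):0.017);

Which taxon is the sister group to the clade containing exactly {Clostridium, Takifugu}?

The clade containing exactly {Clostridium, Takifugu} attaches to the tree at the node subtending ((Takifugu,Clostridium),Listeria).
The other lineage descending from that same node — the sister group — is the single tip Listeria.

Listeria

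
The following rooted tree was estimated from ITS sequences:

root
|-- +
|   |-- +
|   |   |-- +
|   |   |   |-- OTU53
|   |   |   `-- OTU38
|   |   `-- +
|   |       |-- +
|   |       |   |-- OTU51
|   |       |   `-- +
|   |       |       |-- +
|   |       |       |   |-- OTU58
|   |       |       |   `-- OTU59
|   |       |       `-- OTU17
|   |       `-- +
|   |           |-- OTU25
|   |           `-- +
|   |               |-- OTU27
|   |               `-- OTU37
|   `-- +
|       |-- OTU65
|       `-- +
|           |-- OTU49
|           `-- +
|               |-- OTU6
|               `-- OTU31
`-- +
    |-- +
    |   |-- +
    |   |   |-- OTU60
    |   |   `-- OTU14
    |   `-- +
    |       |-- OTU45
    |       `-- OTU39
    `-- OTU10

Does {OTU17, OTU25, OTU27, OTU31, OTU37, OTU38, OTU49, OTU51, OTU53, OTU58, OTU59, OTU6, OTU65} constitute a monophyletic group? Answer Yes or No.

The most recent common ancestor of these taxa subtends (((OTU53,OTU38),((OTU51,((OTU58,OTU59),OTU17)),(OTU25,(OTU27,OTU37)))),(OTU65,(OTU49,(OTU6,OTU31)))).
That clade has exactly 13 tips — every listed taxon and nothing else — so the group is monophyletic.

Yes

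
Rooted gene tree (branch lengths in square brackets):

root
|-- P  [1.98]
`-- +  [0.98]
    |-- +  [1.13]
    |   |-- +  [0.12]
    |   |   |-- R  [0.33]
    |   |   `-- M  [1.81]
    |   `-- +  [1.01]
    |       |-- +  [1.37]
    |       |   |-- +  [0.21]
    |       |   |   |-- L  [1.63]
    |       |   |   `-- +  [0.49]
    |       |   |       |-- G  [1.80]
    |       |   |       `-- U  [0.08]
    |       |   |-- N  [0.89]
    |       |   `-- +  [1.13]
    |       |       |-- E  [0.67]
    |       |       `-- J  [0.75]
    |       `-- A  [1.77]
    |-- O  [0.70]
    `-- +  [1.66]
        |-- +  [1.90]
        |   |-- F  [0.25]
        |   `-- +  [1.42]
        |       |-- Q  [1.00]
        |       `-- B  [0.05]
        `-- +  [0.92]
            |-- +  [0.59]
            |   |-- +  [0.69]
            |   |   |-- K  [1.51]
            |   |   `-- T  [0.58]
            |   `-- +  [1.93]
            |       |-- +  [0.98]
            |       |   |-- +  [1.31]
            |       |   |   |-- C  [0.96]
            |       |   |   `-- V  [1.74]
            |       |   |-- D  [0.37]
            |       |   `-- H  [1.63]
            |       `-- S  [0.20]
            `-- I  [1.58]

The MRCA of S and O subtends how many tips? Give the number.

The MRCA of S and O is the node subtending (((R,M),(((L,(G,U)),N,(E,J)),A)),O,((F,(Q,B)),(((K,T),(((C,V),D,H),S)),I))).
That clade contains 21 terminal taxa: A, B, C, D, E, F, G, H, I, J, K, L, M, N, O, Q, R, S, T, U, V.

21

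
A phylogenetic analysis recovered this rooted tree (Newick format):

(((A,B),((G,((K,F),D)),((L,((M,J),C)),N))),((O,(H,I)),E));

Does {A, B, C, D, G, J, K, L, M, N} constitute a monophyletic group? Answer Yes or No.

The MRCA of the listed taxa subtends ((A,B),((G,((K,F),D)),((L,((M,J),C)),N))).
That clade also contains F, which is not in the proposed group, so the group is not monophyletic.

No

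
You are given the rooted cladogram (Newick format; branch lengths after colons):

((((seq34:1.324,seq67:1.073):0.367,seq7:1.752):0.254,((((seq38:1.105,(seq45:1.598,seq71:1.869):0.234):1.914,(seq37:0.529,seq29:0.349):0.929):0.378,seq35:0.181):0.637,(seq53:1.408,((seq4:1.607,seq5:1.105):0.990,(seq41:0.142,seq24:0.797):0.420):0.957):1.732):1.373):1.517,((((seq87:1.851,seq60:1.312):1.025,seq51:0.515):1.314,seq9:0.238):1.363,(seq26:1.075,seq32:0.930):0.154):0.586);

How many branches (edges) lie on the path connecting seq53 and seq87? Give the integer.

The MRCA of seq53 and seq87 is the root of the tree.
From seq53 up to that node: 4 branches. From seq87 up to the same node: 5 branches. Total: 4 + 5 = 9.

9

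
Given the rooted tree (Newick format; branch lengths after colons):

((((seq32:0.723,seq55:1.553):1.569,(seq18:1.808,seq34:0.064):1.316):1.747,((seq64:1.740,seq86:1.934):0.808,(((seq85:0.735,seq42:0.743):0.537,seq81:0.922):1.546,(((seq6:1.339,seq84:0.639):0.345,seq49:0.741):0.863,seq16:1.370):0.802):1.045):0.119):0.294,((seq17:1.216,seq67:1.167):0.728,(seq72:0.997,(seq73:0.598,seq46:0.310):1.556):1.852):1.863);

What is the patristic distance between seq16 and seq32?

7.375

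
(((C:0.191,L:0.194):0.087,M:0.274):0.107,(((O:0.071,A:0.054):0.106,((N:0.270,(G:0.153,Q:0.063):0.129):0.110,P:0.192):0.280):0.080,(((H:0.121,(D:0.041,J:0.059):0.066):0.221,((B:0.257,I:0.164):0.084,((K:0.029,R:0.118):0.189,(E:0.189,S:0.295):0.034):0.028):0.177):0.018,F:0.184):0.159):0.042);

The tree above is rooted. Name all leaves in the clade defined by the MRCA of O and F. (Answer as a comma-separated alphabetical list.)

A, B, D, E, F, G, H, I, J, K, N, O, P, Q, R, S

Tracing O: it sits inside (O,A).
Tracing F: it sits inside (((H,(D,J)),((B,I),((K,R),(E,S)))),F).
The smallest clade enclosing both is (((O,A),((N,(G,Q)),P)),(((H,(D,J)),((B,I),((K,R),(E,S)))),F)); the answer is its 16 terminal taxa in alphabetical order.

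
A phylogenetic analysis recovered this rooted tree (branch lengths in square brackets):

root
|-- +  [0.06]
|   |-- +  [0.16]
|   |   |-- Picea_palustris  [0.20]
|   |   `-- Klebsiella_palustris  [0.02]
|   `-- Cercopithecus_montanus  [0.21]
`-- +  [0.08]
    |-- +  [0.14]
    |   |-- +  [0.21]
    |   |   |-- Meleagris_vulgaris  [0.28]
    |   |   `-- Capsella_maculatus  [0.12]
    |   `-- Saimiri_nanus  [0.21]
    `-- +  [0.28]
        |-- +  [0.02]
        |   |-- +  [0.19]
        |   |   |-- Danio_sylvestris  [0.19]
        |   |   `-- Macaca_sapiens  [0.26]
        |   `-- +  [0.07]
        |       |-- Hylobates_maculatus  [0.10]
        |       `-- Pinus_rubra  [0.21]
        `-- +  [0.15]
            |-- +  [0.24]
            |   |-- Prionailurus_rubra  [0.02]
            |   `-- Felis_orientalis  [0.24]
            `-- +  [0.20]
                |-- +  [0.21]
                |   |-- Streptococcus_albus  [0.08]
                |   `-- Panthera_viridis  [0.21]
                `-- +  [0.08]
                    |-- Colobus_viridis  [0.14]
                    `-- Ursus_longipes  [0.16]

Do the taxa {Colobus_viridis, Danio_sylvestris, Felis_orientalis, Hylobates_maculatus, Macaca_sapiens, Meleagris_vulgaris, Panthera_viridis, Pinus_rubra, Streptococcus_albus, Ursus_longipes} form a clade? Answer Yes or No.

No

The MRCA of the listed taxa subtends (((Meleagris_vulgaris,Capsella_maculatus),Saimiri_nanus),(((Danio_sylvestris,Macaca_sapiens),(Hylobates_maculatus,Pinus_rubra)),((Prionailurus_rubra,Felis_orientalis),((Streptococcus_albus,Panthera_viridis),(Colobus_viridis,Ursus_longipes))))).
That clade also contains Capsella_maculatus, Prionailurus_rubra, Saimiri_nanus, which are not in the proposed group, so the group is not monophyletic.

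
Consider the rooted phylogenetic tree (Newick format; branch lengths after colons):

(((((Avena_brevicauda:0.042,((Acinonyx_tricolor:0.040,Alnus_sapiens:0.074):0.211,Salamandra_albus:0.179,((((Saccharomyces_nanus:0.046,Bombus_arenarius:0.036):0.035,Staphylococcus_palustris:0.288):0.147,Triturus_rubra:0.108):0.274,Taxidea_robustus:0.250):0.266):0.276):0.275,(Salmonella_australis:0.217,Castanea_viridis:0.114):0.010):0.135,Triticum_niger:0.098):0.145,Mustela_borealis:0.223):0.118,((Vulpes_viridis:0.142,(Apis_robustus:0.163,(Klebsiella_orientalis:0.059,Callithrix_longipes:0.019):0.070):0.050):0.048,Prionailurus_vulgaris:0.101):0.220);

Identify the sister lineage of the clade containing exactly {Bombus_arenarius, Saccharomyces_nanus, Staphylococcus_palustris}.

The clade containing exactly {Bombus_arenarius, Saccharomyces_nanus, Staphylococcus_palustris} attaches to the tree at the node subtending (((Saccharomyces_nanus,Bombus_arenarius),Staphylococcus_palustris),Triturus_rubra).
The other lineage descending from that same node — the sister group — is the single tip Triturus_rubra.

Triturus_rubra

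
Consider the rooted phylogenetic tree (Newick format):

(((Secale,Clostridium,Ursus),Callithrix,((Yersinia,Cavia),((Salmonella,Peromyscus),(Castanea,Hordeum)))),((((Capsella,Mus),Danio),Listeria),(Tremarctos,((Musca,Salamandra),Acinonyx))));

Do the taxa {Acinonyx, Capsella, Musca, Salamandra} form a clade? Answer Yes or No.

No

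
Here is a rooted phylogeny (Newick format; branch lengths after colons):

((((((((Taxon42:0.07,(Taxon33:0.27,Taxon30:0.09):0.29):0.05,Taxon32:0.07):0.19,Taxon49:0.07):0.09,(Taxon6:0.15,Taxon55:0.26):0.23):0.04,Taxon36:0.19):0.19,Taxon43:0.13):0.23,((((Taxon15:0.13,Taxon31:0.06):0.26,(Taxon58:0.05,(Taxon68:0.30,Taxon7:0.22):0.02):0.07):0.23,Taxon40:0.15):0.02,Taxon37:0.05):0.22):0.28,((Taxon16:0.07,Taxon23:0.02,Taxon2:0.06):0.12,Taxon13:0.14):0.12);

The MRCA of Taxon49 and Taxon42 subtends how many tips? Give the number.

5

The MRCA of Taxon49 and Taxon42 is the node subtending (((Taxon42,(Taxon33,Taxon30)),Taxon32),Taxon49).
That clade contains 5 terminal taxa: Taxon30, Taxon32, Taxon33, Taxon42, Taxon49.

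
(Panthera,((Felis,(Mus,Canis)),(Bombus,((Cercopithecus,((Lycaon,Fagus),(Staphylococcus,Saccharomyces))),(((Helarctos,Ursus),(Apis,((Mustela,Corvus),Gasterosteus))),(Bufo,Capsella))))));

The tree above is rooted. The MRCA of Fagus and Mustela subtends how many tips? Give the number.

13

The MRCA of Fagus and Mustela is the node subtending ((Cercopithecus,((Lycaon,Fagus),(Staphylococcus,Saccharomyces))),(((Helarctos,Ursus),(Apis,((Mustela,Corvus),Gasterosteus))),(Bufo,Capsella))).
That clade contains 13 terminal taxa: Apis, Bufo, Capsella, Cercopithecus, Corvus, Fagus, Gasterosteus, Helarctos, Lycaon, Mustela, Saccharomyces, Staphylococcus, Ursus.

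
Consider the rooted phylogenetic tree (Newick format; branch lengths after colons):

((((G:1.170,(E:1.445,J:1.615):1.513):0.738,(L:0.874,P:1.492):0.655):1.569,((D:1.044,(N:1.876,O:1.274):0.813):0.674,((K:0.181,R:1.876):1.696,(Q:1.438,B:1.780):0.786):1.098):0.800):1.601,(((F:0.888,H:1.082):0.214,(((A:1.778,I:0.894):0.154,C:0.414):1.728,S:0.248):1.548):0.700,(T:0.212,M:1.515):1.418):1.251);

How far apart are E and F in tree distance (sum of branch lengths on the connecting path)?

9.919

The path runs E → … → MRCA → … → F; the MRCA is the root of the tree.
Branch lengths along that path: 1.445 + 1.513 + 0.738 + 1.569 + 1.601 + 1.251 + 0.700 + 0.214 + 0.888 = 9.919.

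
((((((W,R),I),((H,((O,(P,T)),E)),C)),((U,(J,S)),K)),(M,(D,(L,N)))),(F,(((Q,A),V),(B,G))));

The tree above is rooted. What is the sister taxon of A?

Q

A attaches to the tree at the node subtending (Q,A).
The other lineage descending from that same node — the sister group — is the single tip Q.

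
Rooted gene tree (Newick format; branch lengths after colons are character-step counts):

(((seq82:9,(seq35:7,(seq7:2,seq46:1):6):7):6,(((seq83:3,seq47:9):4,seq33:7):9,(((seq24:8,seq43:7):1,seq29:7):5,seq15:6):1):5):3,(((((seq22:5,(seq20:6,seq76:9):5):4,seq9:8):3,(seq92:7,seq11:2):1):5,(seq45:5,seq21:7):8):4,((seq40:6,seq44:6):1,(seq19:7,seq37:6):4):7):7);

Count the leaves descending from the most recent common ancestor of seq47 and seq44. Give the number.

The MRCA of seq47 and seq44 is the root, so the clade is the entire tree.
That clade contains 23 terminal taxa: seq11, seq15, seq19, seq20, seq21, seq22, seq24, seq29, seq33, seq35, seq37, seq40, seq43, seq44, seq45, seq46, seq47, seq7, seq76, seq82, seq83, seq9, seq92.

23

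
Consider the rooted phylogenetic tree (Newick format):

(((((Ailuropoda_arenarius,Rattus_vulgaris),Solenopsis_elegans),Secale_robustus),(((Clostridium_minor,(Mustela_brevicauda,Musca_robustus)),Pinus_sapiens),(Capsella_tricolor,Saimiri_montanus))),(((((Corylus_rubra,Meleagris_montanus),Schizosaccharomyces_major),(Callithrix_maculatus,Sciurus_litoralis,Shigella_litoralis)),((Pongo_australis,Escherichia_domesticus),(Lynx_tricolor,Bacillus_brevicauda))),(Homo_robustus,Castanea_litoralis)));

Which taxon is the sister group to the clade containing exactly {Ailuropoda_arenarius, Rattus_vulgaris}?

The clade containing exactly {Ailuropoda_arenarius, Rattus_vulgaris} attaches to the tree at the node subtending ((Ailuropoda_arenarius,Rattus_vulgaris),Solenopsis_elegans).
The other lineage descending from that same node — the sister group — is the single tip Solenopsis_elegans.

Solenopsis_elegans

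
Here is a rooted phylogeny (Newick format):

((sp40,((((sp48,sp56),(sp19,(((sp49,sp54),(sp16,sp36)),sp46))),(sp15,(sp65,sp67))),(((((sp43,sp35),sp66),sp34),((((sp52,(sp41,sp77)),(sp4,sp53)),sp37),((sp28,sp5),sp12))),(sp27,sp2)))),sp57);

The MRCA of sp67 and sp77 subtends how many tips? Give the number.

The MRCA of sp67 and sp77 is the node subtending ((((sp48,sp56),(sp19,(((sp49,sp54),(sp16,sp36)),sp46))),(sp15,(sp65,sp67))),(((((sp43,sp35),sp66),sp34),((((sp52,(sp41,sp77)),(sp4,sp53)),sp37),((sp28,sp5),sp12))),(sp27,sp2))).
That clade contains 26 terminal taxa: sp12, sp15, sp16, sp19, sp2, sp27, sp28, sp34, sp35, sp36, sp37, sp4, sp41, sp43, sp46, sp48, sp49, sp5, sp52, sp53, sp54, sp56, sp65, sp66, sp67, sp77.

26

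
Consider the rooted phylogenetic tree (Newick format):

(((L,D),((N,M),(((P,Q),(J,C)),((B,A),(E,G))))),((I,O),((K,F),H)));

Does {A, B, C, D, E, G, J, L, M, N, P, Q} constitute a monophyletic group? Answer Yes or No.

The most recent common ancestor of these taxa subtends ((L,D),((N,M),(((P,Q),(J,C)),((B,A),(E,G))))).
That clade has exactly 12 tips — every listed taxon and nothing else — so the group is monophyletic.

Yes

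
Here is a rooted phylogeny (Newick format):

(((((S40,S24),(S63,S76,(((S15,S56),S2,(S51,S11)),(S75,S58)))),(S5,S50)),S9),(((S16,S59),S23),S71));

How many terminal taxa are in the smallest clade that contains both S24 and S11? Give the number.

The MRCA of S24 and S11 is the node subtending ((S40,S24),(S63,S76,(((S15,S56),S2,(S51,S11)),(S75,S58)))).
That clade contains 11 terminal taxa: S11, S15, S2, S24, S40, S51, S56, S58, S63, S75, S76.

11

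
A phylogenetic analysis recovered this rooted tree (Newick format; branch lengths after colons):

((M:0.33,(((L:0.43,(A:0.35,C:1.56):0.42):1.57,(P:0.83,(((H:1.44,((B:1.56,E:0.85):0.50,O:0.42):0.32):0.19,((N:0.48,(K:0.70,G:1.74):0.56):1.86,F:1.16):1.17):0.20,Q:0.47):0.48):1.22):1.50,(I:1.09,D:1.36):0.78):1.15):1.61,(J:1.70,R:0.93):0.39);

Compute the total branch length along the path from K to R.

The path runs K → … → MRCA → … → R; the MRCA is the root of the tree.
Branch lengths along that path: 0.70 + 0.56 + 1.86 + 1.17 + 0.20 + 0.48 + 1.22 + 1.50 + 1.15 + 1.61 + 0.39 + 0.93 = 11.77.

11.77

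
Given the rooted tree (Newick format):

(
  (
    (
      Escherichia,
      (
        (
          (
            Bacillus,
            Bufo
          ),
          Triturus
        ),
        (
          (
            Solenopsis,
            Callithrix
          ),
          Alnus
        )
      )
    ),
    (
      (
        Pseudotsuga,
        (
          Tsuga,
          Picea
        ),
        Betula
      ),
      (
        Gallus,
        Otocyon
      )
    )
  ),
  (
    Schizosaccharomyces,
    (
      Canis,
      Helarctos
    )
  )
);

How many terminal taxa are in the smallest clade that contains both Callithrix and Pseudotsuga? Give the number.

The MRCA of Callithrix and Pseudotsuga is the node subtending ((Escherichia,(((Bacillus,Bufo),Triturus),((Solenopsis,Callithrix),Alnus))),((Pseudotsuga,(Tsuga,Picea),Betula),(Gallus,Otocyon))).
That clade contains 13 terminal taxa: Alnus, Bacillus, Betula, Bufo, Callithrix, Escherichia, Gallus, Otocyon, Picea, Pseudotsuga, Solenopsis, Triturus, Tsuga.

13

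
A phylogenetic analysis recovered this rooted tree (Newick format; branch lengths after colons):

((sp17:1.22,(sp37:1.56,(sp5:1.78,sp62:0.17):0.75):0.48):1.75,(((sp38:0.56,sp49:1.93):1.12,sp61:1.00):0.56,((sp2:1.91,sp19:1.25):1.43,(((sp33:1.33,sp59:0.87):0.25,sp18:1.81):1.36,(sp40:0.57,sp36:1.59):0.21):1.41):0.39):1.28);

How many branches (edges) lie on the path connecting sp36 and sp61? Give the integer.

6

The MRCA of sp36 and sp61 is the node subtending (((sp38,sp49),sp61),((sp2,sp19),(((sp33,sp59),sp18),(sp40,sp36)))).
From sp36 up to that node: 4 branches. From sp61 up to the same node: 2 branches. Total: 4 + 2 = 6.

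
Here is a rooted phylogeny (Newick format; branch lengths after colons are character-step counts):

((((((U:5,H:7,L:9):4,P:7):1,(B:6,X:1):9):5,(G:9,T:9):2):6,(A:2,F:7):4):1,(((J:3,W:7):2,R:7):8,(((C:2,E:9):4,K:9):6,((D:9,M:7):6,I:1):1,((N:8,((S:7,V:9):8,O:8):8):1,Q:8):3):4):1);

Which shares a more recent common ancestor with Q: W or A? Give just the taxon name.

The MRCA of Q and W subtends (((J,W),R),(((C,E),K),((D,M),I),((N,((S,V),O)),Q))) (14 taxa).
The MRCA of Q and A is the root, subtending the entire tree (24 taxa).
The first is nested inside the second, so Q shares a more recent common ancestor with W.

W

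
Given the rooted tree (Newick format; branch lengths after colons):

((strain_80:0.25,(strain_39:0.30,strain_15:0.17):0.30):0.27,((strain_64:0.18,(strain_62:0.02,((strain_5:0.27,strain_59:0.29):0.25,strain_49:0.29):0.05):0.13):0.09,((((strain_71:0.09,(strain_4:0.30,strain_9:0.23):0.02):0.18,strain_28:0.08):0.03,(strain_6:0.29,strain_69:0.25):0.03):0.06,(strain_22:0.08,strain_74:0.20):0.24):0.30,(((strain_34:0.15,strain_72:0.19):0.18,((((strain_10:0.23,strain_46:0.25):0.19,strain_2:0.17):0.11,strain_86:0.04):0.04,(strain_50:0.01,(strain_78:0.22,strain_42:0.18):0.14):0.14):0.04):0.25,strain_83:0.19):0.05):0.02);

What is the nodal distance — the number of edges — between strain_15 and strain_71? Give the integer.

The MRCA of strain_15 and strain_71 is the root of the tree.
From strain_15 up to that node: 3 branches. From strain_71 up to the same node: 6 branches. Total: 3 + 6 = 9.

9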